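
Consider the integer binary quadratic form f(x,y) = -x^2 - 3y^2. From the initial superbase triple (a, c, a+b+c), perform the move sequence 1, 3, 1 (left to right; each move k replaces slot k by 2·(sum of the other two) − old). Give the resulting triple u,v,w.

start (-1,-3,-4) = (f(1,0),f(0,1),f(1,1))
replace slot 1: 2·((-3)+(-4)) − (-1) = -13 → (-13,-3,-4)
replace slot 3: 2·((-13)+(-3)) − (-4) = -28 → (-13,-3,-28)
replace slot 1: 2·((-3)+(-28)) − (-13) = -49 → (-49,-3,-28)

-49,-3,-28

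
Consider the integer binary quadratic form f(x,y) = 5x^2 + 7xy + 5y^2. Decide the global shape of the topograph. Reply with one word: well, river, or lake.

D = b²−4ac = 7² − 4·5·5 = -51
D < 0 ⇒ definite ⇒ every region one sign ⇒ single well

well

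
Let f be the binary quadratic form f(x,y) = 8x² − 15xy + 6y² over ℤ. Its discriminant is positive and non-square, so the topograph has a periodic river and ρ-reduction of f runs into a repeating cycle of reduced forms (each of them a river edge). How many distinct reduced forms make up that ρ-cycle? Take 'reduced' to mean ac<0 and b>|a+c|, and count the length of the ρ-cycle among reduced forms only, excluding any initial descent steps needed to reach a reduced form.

D = 33, ⌊√D⌋ = 5
descent: ρ → (6,3,-1)
descent: ρ → (-1,5,2)  [lands on river]
river: ρ → (2,3,-3)
river: ρ → (-3,3,2)
river: ρ → (2,5,-1)
ρ-cycle length = 4 (tail of 2 descent steps not counted)

4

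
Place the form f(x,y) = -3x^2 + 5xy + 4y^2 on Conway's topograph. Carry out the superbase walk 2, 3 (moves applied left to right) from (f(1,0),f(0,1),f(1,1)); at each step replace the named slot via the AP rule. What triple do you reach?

start (-3,4,6) = (f(1,0),f(0,1),f(1,1))
replace slot 2: 2·((-3)+6) − 4 = 2 → (-3,2,6)
replace slot 3: 2·((-3)+2) − 6 = -8 → (-3,2,-8)

-3,2,-8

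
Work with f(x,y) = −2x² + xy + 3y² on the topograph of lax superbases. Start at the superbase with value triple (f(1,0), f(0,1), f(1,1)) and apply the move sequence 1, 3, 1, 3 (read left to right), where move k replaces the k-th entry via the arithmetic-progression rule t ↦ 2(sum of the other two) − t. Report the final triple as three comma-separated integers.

start (-2,3,2) = (f(1,0),f(0,1),f(1,1))
replace slot 1: 2·(3+2) − (-2) = 12 → (12,3,2)
replace slot 3: 2·(12+3) − 2 = 28 → (12,3,28)
replace slot 1: 2·(3+28) − 12 = 50 → (50,3,28)
replace slot 3: 2·(50+3) − 28 = 78 → (50,3,78)

50,3,78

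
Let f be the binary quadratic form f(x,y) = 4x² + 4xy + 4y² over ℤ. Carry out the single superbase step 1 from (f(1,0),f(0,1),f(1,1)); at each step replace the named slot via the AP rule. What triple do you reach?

start (4,4,12) = (f(1,0),f(0,1),f(1,1))
replace slot 1: 2·(4+12) − 4 = 28 → (28,4,12)

28,4,12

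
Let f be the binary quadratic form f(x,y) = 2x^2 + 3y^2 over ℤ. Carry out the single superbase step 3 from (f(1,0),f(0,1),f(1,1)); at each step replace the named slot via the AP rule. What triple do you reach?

start (2,3,5) = (f(1,0),f(0,1),f(1,1))
replace slot 3: 2·(2+3) − 5 = 5 → (2,3,5)

2,3,5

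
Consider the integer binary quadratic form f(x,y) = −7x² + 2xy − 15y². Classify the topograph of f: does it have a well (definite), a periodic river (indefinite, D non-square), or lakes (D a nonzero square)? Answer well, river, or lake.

D = b²−4ac = 2² − 4·(-7)·(-15) = -416
D < 0 ⇒ definite ⇒ every region one sign ⇒ single well

well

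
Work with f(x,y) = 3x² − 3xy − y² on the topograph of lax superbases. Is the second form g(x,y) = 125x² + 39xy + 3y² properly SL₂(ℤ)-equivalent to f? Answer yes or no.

D₁ = 21, D₂ = 21
river cycle of f (length 2): (-1, 3, 3), (3, 3, -1)
river cycle of g (length 2): (3, 3, -1), (-1, 3, 3)
cycles coincide ⇒ equivalent

yes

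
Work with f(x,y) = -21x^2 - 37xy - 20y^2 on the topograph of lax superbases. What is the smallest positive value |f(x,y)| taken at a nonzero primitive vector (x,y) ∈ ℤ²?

translate: b→-5 (≡37 mod 42), so (21,37,20)→(21,-5,4)
flip: (21,-5,4)→(4,5,21)
translate: b→-3 (≡5 mod 8), so (4,5,21)→(4,-3,20)
reduced (well bottom): (4,-3,20) with a≤c, −a<b≤a
well minimum |f| = |-4| = 4 (negative-definite)

4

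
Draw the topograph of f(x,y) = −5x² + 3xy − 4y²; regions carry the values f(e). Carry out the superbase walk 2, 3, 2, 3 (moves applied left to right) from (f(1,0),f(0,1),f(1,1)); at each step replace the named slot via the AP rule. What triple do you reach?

start (-5,-4,-6) = (f(1,0),f(0,1),f(1,1))
replace slot 2: 2·((-5)+(-6)) − (-4) = -18 → (-5,-18,-6)
replace slot 3: 2·((-5)+(-18)) − (-6) = -40 → (-5,-18,-40)
replace slot 2: 2·((-5)+(-40)) − (-18) = -72 → (-5,-72,-40)
replace slot 3: 2·((-5)+(-72)) − (-40) = -114 → (-5,-72,-114)

-5,-72,-114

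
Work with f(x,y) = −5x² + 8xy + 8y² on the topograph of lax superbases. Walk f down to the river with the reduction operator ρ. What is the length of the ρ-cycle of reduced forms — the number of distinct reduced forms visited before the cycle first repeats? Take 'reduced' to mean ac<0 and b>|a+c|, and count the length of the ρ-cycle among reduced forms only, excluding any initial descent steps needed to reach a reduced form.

D = 224, ⌊√D⌋ = 14
river: ρ → (8,8,-5)
river: ρ → (-5,12,4)
river: ρ → (4,12,-5)
river: ρ → (-5,8,8)
ρ-cycle length = 4 (tail of 0 descent steps not counted)

4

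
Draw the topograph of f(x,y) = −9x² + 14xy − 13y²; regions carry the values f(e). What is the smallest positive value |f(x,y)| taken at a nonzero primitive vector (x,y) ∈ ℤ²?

translate: b→4 (≡-14 mod 18), so (9,-14,13)→(9,4,8)
flip: (9,4,8)→(8,-4,9)
reduced (well bottom): (8,-4,9) with a≤c, −a<b≤a
well minimum |f| = |-8| = 8 (negative-definite)

8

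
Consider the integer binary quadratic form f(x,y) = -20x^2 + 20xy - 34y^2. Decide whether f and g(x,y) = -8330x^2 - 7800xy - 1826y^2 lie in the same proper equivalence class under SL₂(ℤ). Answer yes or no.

D₁ = -2320, D₂ = -2320
f is negative-definite; reduce −f:
−f: translate: b→20 (≡-20 mod 40), so (20,-20,34)→(20,20,34)
−f: reduced (well bottom): (20,20,34) with a≤c, −a<b≤a
flip sign back: reduced form of f is (-20,-20,-34)
g is negative-definite; reduce −g:
−g: flip: (8330,7800,1826)→(1826,-7800,8330)
−g: translate: b→-496 (≡-7800 mod 3652), so (1826,-7800,8330)→(1826,-496,34)
−g: flip: (1826,-496,34)→(34,496,1826)
−g: translate: b→20 (≡496 mod 68), so (34,496,1826)→(34,20,20)
−g: flip: (34,20,20)→(20,-20,34)
−g: translate: b→20 (≡-20 mod 40), so (20,-20,34)→(20,20,34)
−g: reduced (well bottom): (20,20,34) with a≤c, −a<b≤a
flip sign back: reduced form of g is (-20,-20,-34)
reduced forms (-20, -20, -34) vs (-20, -20, -34) ⇒ equivalent

yes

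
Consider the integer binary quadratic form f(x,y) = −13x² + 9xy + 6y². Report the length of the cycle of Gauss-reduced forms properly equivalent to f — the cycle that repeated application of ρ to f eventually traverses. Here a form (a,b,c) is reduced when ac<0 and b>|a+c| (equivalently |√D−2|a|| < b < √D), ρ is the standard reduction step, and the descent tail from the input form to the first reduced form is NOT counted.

D = 393, ⌊√D⌋ = 19
river: ρ → (6,15,-7)
river: ρ → (-7,13,8)
river: ρ → (8,19,-1)
river: ρ → (-1,19,8)
river: ρ → (8,13,-7)
river: ρ → (-7,15,6)
river: ρ → (6,9,-13)
river: ρ → (-13,17,2)
river: ρ → (2,19,-4)
river: ρ → (-4,13,14)
river: ρ → (14,15,-3)
river: ρ → (-3,15,14)
river: ρ → (14,13,-4)
river: ρ → (-4,19,2)
river: ρ → (2,17,-13)
river: ρ → (-13,9,6)
ρ-cycle length = 16 (tail of 0 descent steps not counted)

16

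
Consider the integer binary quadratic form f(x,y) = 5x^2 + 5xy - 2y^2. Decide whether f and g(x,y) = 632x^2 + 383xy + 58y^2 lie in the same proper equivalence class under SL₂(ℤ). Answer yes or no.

D₁ = 65, D₂ = 65
river cycle of f (length 6): (-2, 7, 2), (2, 5, -5), (-5, 5, 2), (2, 7, -2), (-2, 5, 5), (5, 5, -2)
river cycle of g (length 6): (5, 5, -2), (-2, 7, 2), (2, 5, -5), (-5, 5, 2), (2, 7, -2), (-2, 5, 5)
cycles coincide ⇒ equivalent

yes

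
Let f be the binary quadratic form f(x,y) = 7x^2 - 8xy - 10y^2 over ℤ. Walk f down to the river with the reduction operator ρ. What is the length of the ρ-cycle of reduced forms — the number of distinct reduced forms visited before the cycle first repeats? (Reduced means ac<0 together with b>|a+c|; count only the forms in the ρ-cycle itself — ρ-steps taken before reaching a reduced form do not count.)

D = 344, ⌊√D⌋ = 18
descent: ρ → (-10,8,7)  [lands on river]
river: ρ → (7,6,-11)
river: ρ → (-11,16,2)
river: ρ → (2,16,-11)
river: ρ → (-11,6,7)
river: ρ → (7,8,-10)
river: ρ → (-10,12,5)
river: ρ → (5,18,-1)
river: ρ → (-1,18,5)
river: ρ → (5,12,-10)
ρ-cycle length = 10 (tail of 1 descent step not counted)

10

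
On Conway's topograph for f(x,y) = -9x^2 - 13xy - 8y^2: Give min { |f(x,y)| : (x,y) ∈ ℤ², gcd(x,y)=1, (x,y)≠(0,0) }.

translate: b→-5 (≡13 mod 18), so (9,13,8)→(9,-5,4)
flip: (9,-5,4)→(4,5,9)
translate: b→-3 (≡5 mod 8), so (4,5,9)→(4,-3,8)
reduced (well bottom): (4,-3,8) with a≤c, −a<b≤a
well minimum |f| = |-4| = 4 (negative-definite)

4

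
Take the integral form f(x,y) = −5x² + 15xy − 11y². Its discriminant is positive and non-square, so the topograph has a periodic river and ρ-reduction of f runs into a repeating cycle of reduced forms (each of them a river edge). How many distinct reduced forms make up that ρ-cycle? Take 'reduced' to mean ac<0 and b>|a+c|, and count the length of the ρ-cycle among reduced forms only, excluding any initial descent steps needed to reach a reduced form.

D = 5, ⌊√D⌋ = 2
descent: ρ → (-11,7,-1)
descent: ρ → (-1,1,1)  [lands on river]
river: ρ → (1,1,-1)
ρ-cycle length = 2 (tail of 2 descent steps not counted)

2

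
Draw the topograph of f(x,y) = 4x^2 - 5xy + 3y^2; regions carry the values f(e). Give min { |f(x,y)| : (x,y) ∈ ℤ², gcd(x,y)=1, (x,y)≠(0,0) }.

translate: b→3 (≡-5 mod 8), so (4,-5,3)→(4,3,2)
flip: (4,3,2)→(2,-3,4)
translate: b→1 (≡-3 mod 4), so (2,-3,4)→(2,1,3)
reduced (well bottom): (2,1,3) with a≤c, −a<b≤a
well minimum = a = 2

2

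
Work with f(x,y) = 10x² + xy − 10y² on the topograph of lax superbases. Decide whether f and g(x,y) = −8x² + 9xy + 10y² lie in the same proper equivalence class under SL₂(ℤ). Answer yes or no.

D₁ = 401, D₂ = 401
river cycle of f (length 6): (-10, 19, 1), (1, 19, -10), (-10, 1, 10), (10, 19, -1), (-1, 19, 10), (10, 1, -10)
river cycle of g (length 10): (10, 11, -7), (-7, 17, 4), (4, 15, -11), (-11, 7, 8), (8, 9, -10), (-10, 11, 7), (7, 17, -4), (-4, 15, 11), (11, 7, -8), (-8, 9, 10)
cycles differ ⇒ inequivalent

no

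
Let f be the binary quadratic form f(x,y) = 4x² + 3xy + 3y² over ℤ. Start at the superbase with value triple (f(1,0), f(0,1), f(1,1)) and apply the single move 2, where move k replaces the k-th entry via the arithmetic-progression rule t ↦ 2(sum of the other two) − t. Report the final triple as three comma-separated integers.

start (4,3,10) = (f(1,0),f(0,1),f(1,1))
replace slot 2: 2·(4+10) − 3 = 25 → (4,25,10)

4,25,10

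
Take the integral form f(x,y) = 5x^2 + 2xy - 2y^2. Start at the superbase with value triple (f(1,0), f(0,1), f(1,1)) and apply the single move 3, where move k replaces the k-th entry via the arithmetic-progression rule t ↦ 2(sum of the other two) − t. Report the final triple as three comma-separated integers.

start (5,-2,5) = (f(1,0),f(0,1),f(1,1))
replace slot 3: 2·(5+(-2)) − 5 = 1 → (5,-2,1)

5,-2,1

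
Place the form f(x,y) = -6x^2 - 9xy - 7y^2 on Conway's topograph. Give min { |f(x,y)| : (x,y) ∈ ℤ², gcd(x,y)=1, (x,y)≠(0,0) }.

translate: b→-3 (≡9 mod 12), so (6,9,7)→(6,-3,4)
flip: (6,-3,4)→(4,3,6)
reduced (well bottom): (4,3,6) with a≤c, −a<b≤a
well minimum |f| = |-4| = 4 (negative-definite)

4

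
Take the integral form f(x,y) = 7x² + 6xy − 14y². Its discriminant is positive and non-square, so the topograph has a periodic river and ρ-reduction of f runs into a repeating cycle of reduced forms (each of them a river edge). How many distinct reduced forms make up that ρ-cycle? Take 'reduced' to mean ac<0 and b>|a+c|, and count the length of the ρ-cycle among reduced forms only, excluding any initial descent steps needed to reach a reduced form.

D = 428, ⌊√D⌋ = 20
descent: ρ → (-14,-6,7)
descent: ρ → (7,20,-1)  [lands on river]
river: ρ → (-1,20,7)
river: ρ → (7,8,-13)
river: ρ → (-13,18,2)
river: ρ → (2,18,-13)
river: ρ → (-13,8,7)
ρ-cycle length = 6 (tail of 2 descent steps not counted)

6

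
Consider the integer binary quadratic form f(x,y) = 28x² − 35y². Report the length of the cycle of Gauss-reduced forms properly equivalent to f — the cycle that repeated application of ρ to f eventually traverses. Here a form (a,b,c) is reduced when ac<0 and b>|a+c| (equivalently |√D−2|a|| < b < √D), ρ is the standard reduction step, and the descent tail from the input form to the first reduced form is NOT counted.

D = 3920, ⌊√D⌋ = 62
descent: ρ → (-35,0,28)
descent: ρ → (28,56,-7)  [lands on river]
river: ρ → (-7,56,28)
ρ-cycle length = 2 (tail of 2 descent steps not counted)

2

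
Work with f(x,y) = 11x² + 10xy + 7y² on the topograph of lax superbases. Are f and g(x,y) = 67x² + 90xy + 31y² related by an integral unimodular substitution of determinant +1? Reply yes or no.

D₁ = -208, D₂ = -208
f: flip: (11,10,7)→(7,-10,11)
f: translate: b→4 (≡-10 mod 14), so (7,-10,11)→(7,4,8)
f: reduced (well bottom): (7,4,8) with a≤c, −a<b≤a
g: translate: b→-44 (≡90 mod 134), so (67,90,31)→(67,-44,8)
g: flip: (67,-44,8)→(8,44,67)
g: translate: b→-4 (≡44 mod 16), so (8,44,67)→(8,-4,7)
g: flip: (8,-4,7)→(7,4,8)
g: reduced (well bottom): (7,4,8) with a≤c, −a<b≤a
reduced forms (7, 4, 8) vs (7, 4, 8) ⇒ equivalent

yes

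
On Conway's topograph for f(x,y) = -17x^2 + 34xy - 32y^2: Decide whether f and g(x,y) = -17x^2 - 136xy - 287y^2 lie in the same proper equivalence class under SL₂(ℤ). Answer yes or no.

D₁ = -1020, D₂ = -1020
f is negative-definite; reduce −f:
−f: translate: b→0 (≡-34 mod 34), so (17,-34,32)→(17,0,15)
−f: flip: (17,0,15)→(15,0,17)
−f: reduced (well bottom): (15,0,17) with a≤c, −a<b≤a
flip sign back: reduced form of f is (-15,0,-17)
g is negative-definite; reduce −g:
−g: translate: b→0 (≡136 mod 34), so (17,136,287)→(17,0,15)
−g: flip: (17,0,15)→(15,0,17)
−g: reduced (well bottom): (15,0,17) with a≤c, −a<b≤a
flip sign back: reduced form of g is (-15,0,-17)
reduced forms (-15, 0, -17) vs (-15, 0, -17) ⇒ equivalent

yes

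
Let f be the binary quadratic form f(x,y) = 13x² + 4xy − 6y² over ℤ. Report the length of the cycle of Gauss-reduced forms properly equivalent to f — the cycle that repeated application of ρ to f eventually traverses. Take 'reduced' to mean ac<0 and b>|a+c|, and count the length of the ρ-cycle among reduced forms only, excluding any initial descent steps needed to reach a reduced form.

D = 328, ⌊√D⌋ = 18
descent: ρ → (-6,8,11)  [lands on river]
river: ρ → (11,14,-3)
river: ρ → (-3,16,6)
river: ρ → (6,8,-11)
river: ρ → (-11,14,3)
river: ρ → (3,16,-6)
ρ-cycle length = 6 (tail of 1 descent step not counted)

6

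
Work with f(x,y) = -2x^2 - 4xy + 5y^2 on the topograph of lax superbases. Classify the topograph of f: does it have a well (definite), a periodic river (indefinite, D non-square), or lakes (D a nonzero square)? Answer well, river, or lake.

D = b²−4ac = (-4)² − 4·(-2)·5 = 56
D > 0 non-square ⇒ indefinite ⇒ periodic river

river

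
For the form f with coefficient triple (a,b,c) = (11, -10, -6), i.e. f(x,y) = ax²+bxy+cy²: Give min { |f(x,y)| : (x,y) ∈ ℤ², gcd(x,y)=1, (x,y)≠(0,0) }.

descent: ρ → (-6,10,11)  [lands on river]
river: ρ → (11,12,-5)
river: ρ → (-5,18,2)
river: ρ → (2,18,-5)
river: ρ → (-5,12,11)
river: ρ → (11,10,-6)
river: ρ → (-6,14,7)
river: ρ → (7,14,-6)
closes: descent 1, river 8
min |a| on river = 2

2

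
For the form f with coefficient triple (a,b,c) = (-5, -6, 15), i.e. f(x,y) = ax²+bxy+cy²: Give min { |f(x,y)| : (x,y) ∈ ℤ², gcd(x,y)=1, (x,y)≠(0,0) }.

descent: ρ → (15,6,-5)
descent: ρ → (-5,14,7)  [lands on river]
river: ρ → (7,14,-5)
river: ρ → (-5,16,4)
river: ρ → (4,16,-5)
closes: descent 2, river 4
min |a| on river = 4

4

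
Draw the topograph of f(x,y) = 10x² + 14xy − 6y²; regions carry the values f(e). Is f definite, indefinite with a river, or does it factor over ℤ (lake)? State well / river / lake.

D = b²−4ac = 14² − 4·10·(-6) = 436
D > 0 non-square ⇒ indefinite ⇒ periodic river

river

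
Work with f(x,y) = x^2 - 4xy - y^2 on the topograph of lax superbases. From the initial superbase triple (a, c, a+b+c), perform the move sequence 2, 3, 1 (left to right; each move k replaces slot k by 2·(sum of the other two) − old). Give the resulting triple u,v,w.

start (1,-1,-4) = (f(1,0),f(0,1),f(1,1))
replace slot 2: 2·(1+(-4)) − (-1) = -5 → (1,-5,-4)
replace slot 3: 2·(1+(-5)) − (-4) = -4 → (1,-5,-4)
replace slot 1: 2·((-5)+(-4)) − 1 = -19 → (-19,-5,-4)

-19,-5,-4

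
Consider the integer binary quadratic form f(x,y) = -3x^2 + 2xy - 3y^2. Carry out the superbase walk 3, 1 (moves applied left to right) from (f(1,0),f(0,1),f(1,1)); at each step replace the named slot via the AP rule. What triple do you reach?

start (-3,-3,-4) = (f(1,0),f(0,1),f(1,1))
replace slot 3: 2·((-3)+(-3)) − (-4) = -8 → (-3,-3,-8)
replace slot 1: 2·((-3)+(-8)) − (-3) = -19 → (-19,-3,-8)

-19,-3,-8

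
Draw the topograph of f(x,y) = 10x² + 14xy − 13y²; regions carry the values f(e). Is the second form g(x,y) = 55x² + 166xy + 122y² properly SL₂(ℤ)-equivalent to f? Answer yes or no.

D₁ = 716, D₂ = 716
river cycle of f (length 14): (-13, 12, 11), (11, 10, -14), (-14, 18, 7), (7, 24, -5), (-5, 26, 2), (2, 26, -5), (-5, 24, 7), (7, 18, -14), (-14, 10, 11), (11, 12, -13), … (4 more)
river cycle of g (length 14): (11, 10, -14), (-14, 18, 7), (7, 24, -5), (-5, 26, 2), (2, 26, -5), (-5, 24, 7), (7, 18, -14), (-14, 10, 11), (11, 12, -13), (-13, 14, 10), … (4 more)
cycles coincide ⇒ equivalent

yes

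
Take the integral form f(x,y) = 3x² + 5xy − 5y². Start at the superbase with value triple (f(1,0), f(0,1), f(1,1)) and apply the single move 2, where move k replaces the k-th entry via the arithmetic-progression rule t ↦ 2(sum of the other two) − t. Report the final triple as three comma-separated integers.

start (3,-5,3) = (f(1,0),f(0,1),f(1,1))
replace slot 2: 2·(3+3) − (-5) = 17 → (3,17,3)

3,17,3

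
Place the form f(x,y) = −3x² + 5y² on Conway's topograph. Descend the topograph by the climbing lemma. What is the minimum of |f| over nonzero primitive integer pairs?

descent: ρ → (5,0,-3)
descent: ρ → (-3,6,2)  [lands on river]
river: ρ → (2,6,-3)
closes: descent 2, river 2
min |a| on river = 2

2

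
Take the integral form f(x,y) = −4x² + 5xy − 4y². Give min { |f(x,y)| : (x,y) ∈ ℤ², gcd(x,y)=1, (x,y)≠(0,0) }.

translate: b→3 (≡-5 mod 8), so (4,-5,4)→(4,3,3)
flip: (4,3,3)→(3,-3,4)
translate: b→3 (≡-3 mod 6), so (3,-3,4)→(3,3,4)
reduced (well bottom): (3,3,4) with a≤c, −a<b≤a
well minimum |f| = |-3| = 3 (negative-definite)

3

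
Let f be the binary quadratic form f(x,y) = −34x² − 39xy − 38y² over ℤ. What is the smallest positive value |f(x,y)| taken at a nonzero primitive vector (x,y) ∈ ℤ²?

translate: b→-29 (≡39 mod 68), so (34,39,38)→(34,-29,33)
flip: (34,-29,33)→(33,29,34)
reduced (well bottom): (33,29,34) with a≤c, −a<b≤a
well minimum |f| = |-33| = 33 (negative-definite)

33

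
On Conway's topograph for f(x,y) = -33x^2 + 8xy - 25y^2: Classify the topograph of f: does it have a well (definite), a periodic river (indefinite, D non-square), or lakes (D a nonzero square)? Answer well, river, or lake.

D = b²−4ac = 8² − 4·(-33)·(-25) = -3236
D < 0 ⇒ definite ⇒ every region one sign ⇒ single well

well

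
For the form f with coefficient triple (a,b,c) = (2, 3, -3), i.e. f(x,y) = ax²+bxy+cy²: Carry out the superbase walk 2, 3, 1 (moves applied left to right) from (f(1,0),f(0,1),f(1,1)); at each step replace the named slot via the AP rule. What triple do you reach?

start (2,-3,2) = (f(1,0),f(0,1),f(1,1))
replace slot 2: 2·(2+2) − (-3) = 11 → (2,11,2)
replace slot 3: 2·(2+11) − 2 = 24 → (2,11,24)
replace slot 1: 2·(11+24) − 2 = 68 → (68,11,24)

68,11,24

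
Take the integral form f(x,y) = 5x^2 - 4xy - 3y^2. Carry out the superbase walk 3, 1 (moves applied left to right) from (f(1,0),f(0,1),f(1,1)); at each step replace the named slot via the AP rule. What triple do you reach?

start (5,-3,-2) = (f(1,0),f(0,1),f(1,1))
replace slot 3: 2·(5+(-3)) − (-2) = 6 → (5,-3,6)
replace slot 1: 2·((-3)+6) − 5 = 1 → (1,-3,6)

1,-3,6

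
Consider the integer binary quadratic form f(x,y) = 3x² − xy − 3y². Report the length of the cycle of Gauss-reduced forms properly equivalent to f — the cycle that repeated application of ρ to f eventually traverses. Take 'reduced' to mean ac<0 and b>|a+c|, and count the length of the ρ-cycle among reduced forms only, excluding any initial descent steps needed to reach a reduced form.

D = 37, ⌊√D⌋ = 6
descent: ρ → (-3,1,3)  [lands on river]
river: ρ → (3,5,-1)
river: ρ → (-1,5,3)
river: ρ → (3,1,-3)
river: ρ → (-3,5,1)
river: ρ → (1,5,-3)
ρ-cycle length = 6 (tail of 1 descent step not counted)

6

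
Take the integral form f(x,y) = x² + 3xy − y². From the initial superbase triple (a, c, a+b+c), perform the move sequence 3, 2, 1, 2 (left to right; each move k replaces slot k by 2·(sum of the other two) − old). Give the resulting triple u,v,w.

start (1,-1,3) = (f(1,0),f(0,1),f(1,1))
replace slot 3: 2·(1+(-1)) − 3 = -3 → (1,-1,-3)
replace slot 2: 2·(1+(-3)) − (-1) = -3 → (1,-3,-3)
replace slot 1: 2·((-3)+(-3)) − 1 = -13 → (-13,-3,-3)
replace slot 2: 2·((-13)+(-3)) − (-3) = -29 → (-13,-29,-3)

-13,-29,-3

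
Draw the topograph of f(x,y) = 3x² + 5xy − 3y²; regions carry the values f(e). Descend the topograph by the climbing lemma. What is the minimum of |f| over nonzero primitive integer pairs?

river: ρ → (-3,7,1)
river: ρ → (1,7,-3)
river: ρ → (-3,5,3)
river: ρ → (3,7,-1)
river: ρ → (-1,7,3)
river: ρ → (3,5,-3)
closes: descent 0, river 6
min |a| on river = 1

1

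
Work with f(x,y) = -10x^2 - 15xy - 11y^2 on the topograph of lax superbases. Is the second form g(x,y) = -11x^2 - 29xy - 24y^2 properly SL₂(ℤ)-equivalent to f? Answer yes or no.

D₁ = -215, D₂ = -215
f is negative-definite; reduce −f:
−f: translate: b→-5 (≡15 mod 20), so (10,15,11)→(10,-5,6)
−f: flip: (10,-5,6)→(6,5,10)
−f: reduced (well bottom): (6,5,10) with a≤c, −a<b≤a
flip sign back: reduced form of f is (-6,-5,-10)
g is negative-definite; reduce −g:
−g: translate: b→7 (≡29 mod 22), so (11,29,24)→(11,7,6)
−g: flip: (11,7,6)→(6,-7,11)
−g: translate: b→5 (≡-7 mod 12), so (6,-7,11)→(6,5,10)
−g: reduced (well bottom): (6,5,10) with a≤c, −a<b≤a
flip sign back: reduced form of g is (-6,-5,-10)
reduced forms (-6, -5, -10) vs (-6, -5, -10) ⇒ equivalent

yes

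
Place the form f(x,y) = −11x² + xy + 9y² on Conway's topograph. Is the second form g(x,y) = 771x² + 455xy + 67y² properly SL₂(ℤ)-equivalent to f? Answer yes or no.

D₁ = 397, D₂ = 397
river cycle of f (length 10): (9, 17, -3), (-3, 19, 3), (3, 17, -9), (-9, 19, 1), (1, 19, -9), (-9, 17, 3), (3, 19, -3), (-3, 17, 9), (9, 19, -1), (-1, 19, 9)
river cycle of g (length 10): (9, 17, -3), (-3, 19, 3), (3, 17, -9), (-9, 19, 1), (1, 19, -9), (-9, 17, 3), (3, 19, -3), (-3, 17, 9), (9, 19, -1), (-1, 19, 9)
cycles coincide ⇒ equivalent

yes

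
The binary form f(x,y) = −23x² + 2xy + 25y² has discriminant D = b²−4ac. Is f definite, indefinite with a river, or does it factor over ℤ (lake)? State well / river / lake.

D = b²−4ac = 2² − 4·(-23)·25 = 2304
D = 48² is a perfect square ⇒ form factors over ℤ ⇒ lakes

lake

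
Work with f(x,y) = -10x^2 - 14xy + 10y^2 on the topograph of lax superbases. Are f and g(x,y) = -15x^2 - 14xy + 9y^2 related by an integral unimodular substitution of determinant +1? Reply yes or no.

D₁ = 596, D₂ = 736
discriminants differ ⇒ not SL₂(ℤ)-equivalent

no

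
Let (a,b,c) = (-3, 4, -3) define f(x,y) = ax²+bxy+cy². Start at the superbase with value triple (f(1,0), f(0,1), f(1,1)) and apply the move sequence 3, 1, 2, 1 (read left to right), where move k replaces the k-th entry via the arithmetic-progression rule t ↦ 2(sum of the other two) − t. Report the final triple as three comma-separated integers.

start (-3,-3,-2) = (f(1,0),f(0,1),f(1,1))
replace slot 3: 2·((-3)+(-3)) − (-2) = -10 → (-3,-3,-10)
replace slot 1: 2·((-3)+(-10)) − (-3) = -23 → (-23,-3,-10)
replace slot 2: 2·((-23)+(-10)) − (-3) = -63 → (-23,-63,-10)
replace slot 1: 2·((-63)+(-10)) − (-23) = -123 → (-123,-63,-10)

-123,-63,-10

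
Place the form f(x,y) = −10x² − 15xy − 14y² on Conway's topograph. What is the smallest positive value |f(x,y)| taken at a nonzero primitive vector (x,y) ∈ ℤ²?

translate: b→-5 (≡15 mod 20), so (10,15,14)→(10,-5,9)
flip: (10,-5,9)→(9,5,10)
reduced (well bottom): (9,5,10) with a≤c, −a<b≤a
well minimum |f| = |-9| = 9 (negative-definite)

9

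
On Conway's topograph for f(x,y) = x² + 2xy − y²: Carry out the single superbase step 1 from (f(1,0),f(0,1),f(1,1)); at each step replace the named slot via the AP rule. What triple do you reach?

start (1,-1,2) = (f(1,0),f(0,1),f(1,1))
replace slot 1: 2·((-1)+2) − 1 = 1 → (1,-1,2)

1,-1,2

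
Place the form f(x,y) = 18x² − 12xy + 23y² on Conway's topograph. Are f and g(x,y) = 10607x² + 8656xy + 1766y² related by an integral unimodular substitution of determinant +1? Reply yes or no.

D₁ = -1512, D₂ = -1512
f: reduced (well bottom): (18,-12,23) with a≤c, −a<b≤a
g: flip: (10607,8656,1766)→(1766,-8656,10607)
g: translate: b→-1592 (≡-8656 mod 3532), so (1766,-8656,10607)→(1766,-1592,359)
g: flip: (1766,-1592,359)→(359,1592,1766)
g: translate: b→156 (≡1592 mod 718), so (359,1592,1766)→(359,156,18)
g: flip: (359,156,18)→(18,-156,359)
g: translate: b→-12 (≡-156 mod 36), so (18,-156,359)→(18,-12,23)
g: reduced (well bottom): (18,-12,23) with a≤c, −a<b≤a
reduced forms (18, -12, 23) vs (18, -12, 23) ⇒ equivalent

yes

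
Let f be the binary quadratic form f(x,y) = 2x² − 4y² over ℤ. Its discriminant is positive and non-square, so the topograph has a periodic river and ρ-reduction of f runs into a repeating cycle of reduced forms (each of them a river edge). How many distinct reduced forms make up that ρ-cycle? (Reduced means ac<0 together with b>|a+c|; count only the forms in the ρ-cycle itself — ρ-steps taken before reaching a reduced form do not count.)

D = 32, ⌊√D⌋ = 5
descent: ρ → (-4,0,2)
descent: ρ → (2,4,-2)  [lands on river]
river: ρ → (-2,4,2)
ρ-cycle length = 2 (tail of 2 descent steps not counted)

2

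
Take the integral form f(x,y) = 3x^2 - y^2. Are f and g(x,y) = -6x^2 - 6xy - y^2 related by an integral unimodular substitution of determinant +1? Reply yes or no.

D₁ = 12, D₂ = 12
river cycle of f (length 2): (-1, 2, 2), (2, 2, -1)
river cycle of g (length 2): (-1, 2, 2), (2, 2, -1)
cycles coincide ⇒ equivalent

yes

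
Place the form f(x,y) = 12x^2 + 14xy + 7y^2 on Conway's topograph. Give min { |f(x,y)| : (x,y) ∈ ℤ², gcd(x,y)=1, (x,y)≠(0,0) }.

translate: b→-10 (≡14 mod 24), so (12,14,7)→(12,-10,5)
flip: (12,-10,5)→(5,10,12)
translate: b→0 (≡10 mod 10), so (5,10,12)→(5,0,7)
reduced (well bottom): (5,0,7) with a≤c, −a<b≤a
well minimum = a = 5

5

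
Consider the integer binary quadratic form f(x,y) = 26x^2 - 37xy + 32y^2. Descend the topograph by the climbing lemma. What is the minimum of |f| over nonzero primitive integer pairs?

translate: b→15 (≡-37 mod 52), so (26,-37,32)→(26,15,21)
flip: (26,15,21)→(21,-15,26)
reduced (well bottom): (21,-15,26) with a≤c, −a<b≤a
well minimum = a = 21

21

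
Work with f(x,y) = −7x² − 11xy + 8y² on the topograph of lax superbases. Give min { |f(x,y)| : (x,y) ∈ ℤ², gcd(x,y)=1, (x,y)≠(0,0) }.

descent: ρ → (8,11,-7)  [lands on river]
river: ρ → (-7,17,2)
river: ρ → (2,15,-15)
river: ρ → (-15,15,2)
river: ρ → (2,17,-7)
river: ρ → (-7,11,8)
river: ρ → (8,5,-10)
river: ρ → (-10,15,3)
river: ρ → (3,15,-10)
river: ρ → (-10,5,8)
closes: descent 1, river 10
min |a| on river = 2

2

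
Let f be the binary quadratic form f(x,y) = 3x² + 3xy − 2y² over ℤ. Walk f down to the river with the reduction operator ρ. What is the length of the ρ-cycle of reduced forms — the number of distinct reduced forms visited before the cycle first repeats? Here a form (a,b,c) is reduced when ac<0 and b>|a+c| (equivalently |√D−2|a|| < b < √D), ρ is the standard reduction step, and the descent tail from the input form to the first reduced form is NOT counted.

D = 33, ⌊√D⌋ = 5
river: ρ → (-2,5,1)
river: ρ → (1,5,-2)
river: ρ → (-2,3,3)
river: ρ → (3,3,-2)
ρ-cycle length = 4 (tail of 0 descent steps not counted)

4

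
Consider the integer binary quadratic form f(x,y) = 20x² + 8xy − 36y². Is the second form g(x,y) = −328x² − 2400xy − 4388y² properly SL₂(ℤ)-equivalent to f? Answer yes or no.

D₁ = 2944, D₂ = 2944
river cycle of f (length 12): (20, 48, -8), (-8, 48, 20), (20, 32, -24), (-24, 16, 28), (28, 40, -12), (-12, 32, 40), (40, 48, -4), (-4, 48, 40), (40, 32, -12), (-12, 40, 28), … (2 more)
river cycle of g (length 12): (20, 48, -8), (-8, 48, 20), (20, 32, -24), (-24, 16, 28), (28, 40, -12), (-12, 32, 40), (40, 48, -4), (-4, 48, 40), (40, 32, -12), (-12, 40, 28), … (2 more)
cycles coincide ⇒ equivalent

yes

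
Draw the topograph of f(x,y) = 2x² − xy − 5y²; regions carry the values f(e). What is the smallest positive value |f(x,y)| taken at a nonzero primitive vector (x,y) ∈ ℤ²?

descent: ρ → (-5,1,2)
descent: ρ → (2,3,-4)  [lands on river]
river: ρ → (-4,5,1)
river: ρ → (1,5,-4)
river: ρ → (-4,3,2)
river: ρ → (2,5,-2)
river: ρ → (-2,3,4)
river: ρ → (4,5,-1)
river: ρ → (-1,5,4)
river: ρ → (4,3,-2)
river: ρ → (-2,5,2)
closes: descent 2, river 10
min |a| on river = 1

1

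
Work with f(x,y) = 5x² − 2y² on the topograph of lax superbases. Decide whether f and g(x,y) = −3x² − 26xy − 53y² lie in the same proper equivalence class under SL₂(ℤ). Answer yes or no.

D₁ = 40, D₂ = 40
river cycle of f (length 6): (-2, 4, 3), (3, 2, -3), (-3, 4, 2), (2, 4, -3), (-3, 2, 3), (3, 4, -2)
river cycle of g (length 6): (-3, 4, 2), (2, 4, -3), (-3, 2, 3), (3, 4, -2), (-2, 4, 3), (3, 2, -3)
cycles coincide ⇒ equivalent

yes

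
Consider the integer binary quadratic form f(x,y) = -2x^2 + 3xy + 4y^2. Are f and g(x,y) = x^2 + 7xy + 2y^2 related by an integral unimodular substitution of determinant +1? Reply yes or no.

D₁ = 41, D₂ = 41
river cycle of f (length 10): (4, 5, -1), (-1, 5, 4), (4, 3, -2), (-2, 5, 2), (2, 3, -4), (-4, 5, 1), (1, 5, -4), (-4, 3, 2), (2, 5, -2), (-2, 3, 4)
river cycle of g (length 10): (2, 5, -2), (-2, 3, 4), (4, 5, -1), (-1, 5, 4), (4, 3, -2), (-2, 5, 2), (2, 3, -4), (-4, 5, 1), (1, 5, -4), (-4, 3, 2)
cycles coincide ⇒ equivalent

yes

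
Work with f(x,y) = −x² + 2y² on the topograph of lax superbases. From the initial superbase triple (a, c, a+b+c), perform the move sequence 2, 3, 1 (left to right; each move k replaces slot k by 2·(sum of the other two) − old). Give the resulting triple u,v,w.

start (-1,2,1) = (f(1,0),f(0,1),f(1,1))
replace slot 2: 2·((-1)+1) − 2 = -2 → (-1,-2,1)
replace slot 3: 2·((-1)+(-2)) − 1 = -7 → (-1,-2,-7)
replace slot 1: 2·((-2)+(-7)) − (-1) = -17 → (-17,-2,-7)

-17,-2,-7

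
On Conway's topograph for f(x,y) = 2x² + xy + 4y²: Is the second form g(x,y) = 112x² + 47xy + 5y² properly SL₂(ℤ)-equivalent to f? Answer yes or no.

D₁ = -31, D₂ = -31
f: reduced (well bottom): (2,1,4) with a≤c, −a<b≤a
g: flip: (112,47,5)→(5,-47,112)
g: translate: b→3 (≡-47 mod 10), so (5,-47,112)→(5,3,2)
g: flip: (5,3,2)→(2,-3,5)
g: translate: b→1 (≡-3 mod 4), so (2,-3,5)→(2,1,4)
g: reduced (well bottom): (2,1,4) with a≤c, −a<b≤a
reduced forms (2, 1, 4) vs (2, 1, 4) ⇒ equivalent

yes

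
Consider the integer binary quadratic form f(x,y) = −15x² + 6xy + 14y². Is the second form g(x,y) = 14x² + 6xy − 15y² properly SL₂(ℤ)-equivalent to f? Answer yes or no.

D₁ = 876, D₂ = 876
river cycle of f (length 6): (14, 22, -7), (-7, 20, 17), (17, 14, -10), (-10, 26, 5), (5, 24, -15), (-15, 6, 14)
river cycle of g (length 6): (-15, 24, 5), (5, 26, -10), (-10, 14, 17), (17, 20, -7), (-7, 22, 14), (14, 6, -15)
cycles differ ⇒ inequivalent

no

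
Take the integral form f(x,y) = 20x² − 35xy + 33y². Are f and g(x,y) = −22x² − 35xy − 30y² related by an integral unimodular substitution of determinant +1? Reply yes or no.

D₁ = -1415, D₂ = -1415
f: translate: b→5 (≡-35 mod 40), so (20,-35,33)→(20,5,18)
f: flip: (20,5,18)→(18,-5,20)
f: reduced (well bottom): (18,-5,20) with a≤c, −a<b≤a
g is negative-definite; reduce −g:
−g: translate: b→-9 (≡35 mod 44), so (22,35,30)→(22,-9,17)
−g: flip: (22,-9,17)→(17,9,22)
−g: reduced (well bottom): (17,9,22) with a≤c, −a<b≤a
flip sign back: reduced form of g is (-17,-9,-22)
reduced forms (18, -5, 20) vs (-17, -9, -22) ⇒ inequivalent

no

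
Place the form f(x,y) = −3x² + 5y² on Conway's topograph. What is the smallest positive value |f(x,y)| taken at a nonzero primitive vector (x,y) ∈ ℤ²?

descent: ρ → (5,0,-3)
descent: ρ → (-3,6,2)  [lands on river]
river: ρ → (2,6,-3)
closes: descent 2, river 2
min |a| on river = 2

2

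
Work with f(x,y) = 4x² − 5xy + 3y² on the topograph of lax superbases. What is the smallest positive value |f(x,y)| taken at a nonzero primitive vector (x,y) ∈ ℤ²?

translate: b→3 (≡-5 mod 8), so (4,-5,3)→(4,3,2)
flip: (4,3,2)→(2,-3,4)
translate: b→1 (≡-3 mod 4), so (2,-3,4)→(2,1,3)
reduced (well bottom): (2,1,3) with a≤c, −a<b≤a
well minimum = a = 2

2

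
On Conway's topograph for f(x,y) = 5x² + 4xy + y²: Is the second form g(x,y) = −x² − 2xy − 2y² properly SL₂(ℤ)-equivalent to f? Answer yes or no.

D₁ = -4, D₂ = -4
f: flip: (5,4,1)→(1,-4,5)
f: translate: b→0 (≡-4 mod 2), so (1,-4,5)→(1,0,1)
f: reduced (well bottom): (1,0,1) with a≤c, −a<b≤a
g is negative-definite; reduce −g:
−g: translate: b→0 (≡2 mod 2), so (1,2,2)→(1,0,1)
−g: reduced (well bottom): (1,0,1) with a≤c, −a<b≤a
flip sign back: reduced form of g is (-1,0,-1)
reduced forms (1, 0, 1) vs (-1, 0, -1) ⇒ inequivalent

no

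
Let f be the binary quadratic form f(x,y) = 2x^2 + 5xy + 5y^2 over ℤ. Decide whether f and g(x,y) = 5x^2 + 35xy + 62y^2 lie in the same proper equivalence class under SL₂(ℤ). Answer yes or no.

D₁ = -15, D₂ = -15
f: translate: b→1 (≡5 mod 4), so (2,5,5)→(2,1,2)
f: reduced (well bottom): (2,1,2) with a≤c, −a<b≤a
g: translate: b→5 (≡35 mod 10), so (5,35,62)→(5,5,2)
g: flip: (5,5,2)→(2,-5,5)
g: translate: b→-1 (≡-5 mod 4), so (2,-5,5)→(2,-1,2)
g: flip: (2,-1,2)→(2,1,2)
g: reduced (well bottom): (2,1,2) with a≤c, −a<b≤a
reduced forms (2, 1, 2) vs (2, 1, 2) ⇒ equivalent

yes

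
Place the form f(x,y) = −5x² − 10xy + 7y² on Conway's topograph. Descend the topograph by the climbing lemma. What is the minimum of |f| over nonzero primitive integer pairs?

descent: ρ → (7,10,-5)  [lands on river]
river: ρ → (-5,10,7)
river: ρ → (7,4,-8)
river: ρ → (-8,12,3)
river: ρ → (3,12,-8)
river: ρ → (-8,4,7)
closes: descent 1, river 6
min |a| on river = 3

3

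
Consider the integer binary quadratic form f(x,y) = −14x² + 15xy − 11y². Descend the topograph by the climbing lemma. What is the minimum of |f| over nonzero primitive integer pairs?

translate: b→13 (≡-15 mod 28), so (14,-15,11)→(14,13,10)
flip: (14,13,10)→(10,-13,14)
translate: b→7 (≡-13 mod 20), so (10,-13,14)→(10,7,11)
reduced (well bottom): (10,7,11) with a≤c, −a<b≤a
well minimum |f| = |-10| = 10 (negative-definite)

10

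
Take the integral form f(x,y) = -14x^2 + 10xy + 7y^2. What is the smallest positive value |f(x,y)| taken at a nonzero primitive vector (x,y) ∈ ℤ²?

river: ρ → (7,18,-6)
river: ρ → (-6,18,7)
river: ρ → (7,10,-14)
river: ρ → (-14,18,3)
river: ρ → (3,18,-14)
river: ρ → (-14,10,7)
closes: descent 0, river 6
min |a| on river = 3

3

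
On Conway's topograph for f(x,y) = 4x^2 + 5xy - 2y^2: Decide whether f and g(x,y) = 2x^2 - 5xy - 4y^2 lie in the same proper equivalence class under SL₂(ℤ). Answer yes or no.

D₁ = 57, D₂ = 57
river cycle of f (length 6): (-2, 7, 1), (1, 7, -2), (-2, 5, 4), (4, 3, -3), (-3, 3, 4), (4, 5, -2)
river cycle of g (length 6): (-4, 5, 2), (2, 7, -1), (-1, 7, 2), (2, 5, -4), (-4, 3, 3), (3, 3, -4)
cycles differ ⇒ inequivalent

no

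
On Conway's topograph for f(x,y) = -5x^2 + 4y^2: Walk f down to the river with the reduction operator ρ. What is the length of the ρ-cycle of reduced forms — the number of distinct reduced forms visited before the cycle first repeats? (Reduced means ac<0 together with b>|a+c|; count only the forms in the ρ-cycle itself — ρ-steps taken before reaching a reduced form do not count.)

D = 80, ⌊√D⌋ = 8
descent: ρ → (4,8,-1)  [lands on river]
river: ρ → (-1,8,4)
ρ-cycle length = 2 (tail of 1 descent step not counted)

2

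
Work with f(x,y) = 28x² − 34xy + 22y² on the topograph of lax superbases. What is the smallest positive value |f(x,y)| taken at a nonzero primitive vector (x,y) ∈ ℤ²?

translate: b→22 (≡-34 mod 56), so (28,-34,22)→(28,22,16)
flip: (28,22,16)→(16,-22,28)
translate: b→10 (≡-22 mod 32), so (16,-22,28)→(16,10,22)
reduced (well bottom): (16,10,22) with a≤c, −a<b≤a
well minimum = a = 16

16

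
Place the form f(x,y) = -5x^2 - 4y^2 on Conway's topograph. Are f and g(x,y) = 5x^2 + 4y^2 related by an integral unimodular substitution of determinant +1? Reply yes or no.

D₁ = -80, D₂ = -80
f is negative-definite; reduce −f:
−f: flip: (5,0,4)→(4,0,5)
−f: reduced (well bottom): (4,0,5) with a≤c, −a<b≤a
flip sign back: reduced form of f is (-4,0,-5)
g: flip: (5,0,4)→(4,0,5)
g: reduced (well bottom): (4,0,5) with a≤c, −a<b≤a
reduced forms (-4, 0, -5) vs (4, 0, 5) ⇒ inequivalent

no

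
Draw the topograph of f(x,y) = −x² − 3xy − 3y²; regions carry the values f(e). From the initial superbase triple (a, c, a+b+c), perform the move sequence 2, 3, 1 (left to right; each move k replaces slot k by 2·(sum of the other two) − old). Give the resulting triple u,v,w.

start (-1,-3,-7) = (f(1,0),f(0,1),f(1,1))
replace slot 2: 2·((-1)+(-7)) − (-3) = -13 → (-1,-13,-7)
replace slot 3: 2·((-1)+(-13)) − (-7) = -21 → (-1,-13,-21)
replace slot 1: 2·((-13)+(-21)) − (-1) = -67 → (-67,-13,-21)

-67,-13,-21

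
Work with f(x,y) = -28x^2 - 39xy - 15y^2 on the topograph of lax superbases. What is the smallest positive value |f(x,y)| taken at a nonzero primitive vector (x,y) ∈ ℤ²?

translate: b→-17 (≡39 mod 56), so (28,39,15)→(28,-17,4)
flip: (28,-17,4)→(4,17,28)
translate: b→1 (≡17 mod 8), so (4,17,28)→(4,1,10)
reduced (well bottom): (4,1,10) with a≤c, −a<b≤a
well minimum |f| = |-4| = 4 (negative-definite)

4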